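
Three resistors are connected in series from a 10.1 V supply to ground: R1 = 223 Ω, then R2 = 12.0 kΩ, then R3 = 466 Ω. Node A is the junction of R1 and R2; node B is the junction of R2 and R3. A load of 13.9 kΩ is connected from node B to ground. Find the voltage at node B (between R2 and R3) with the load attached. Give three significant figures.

At node B, R3 is in parallel with the load: R3‖R_L = 450.9 Ω.
Below node A the resistance is R2 + (R3‖R_L) = 12450 Ω, so V_A = 10.1 × 12450/12670 = 9.922 V.
Then V_B = V_A × (R3‖R_L)/(R2 + R3‖R_L) = 9.922 × 450.9/12450 = 0.359 V.

V ≈ 0.359 V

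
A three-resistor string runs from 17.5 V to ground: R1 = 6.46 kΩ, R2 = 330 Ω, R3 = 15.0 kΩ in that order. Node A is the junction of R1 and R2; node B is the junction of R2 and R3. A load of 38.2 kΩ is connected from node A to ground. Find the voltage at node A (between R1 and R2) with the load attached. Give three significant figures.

V ≈ 11.0 V

Below node A the series string R2+R3 = 15330 Ω sits in parallel with the 38200 Ω load: 10940 Ω.
V_A = 17.5 × 10940/(6460 + 10940) = 11.0 V.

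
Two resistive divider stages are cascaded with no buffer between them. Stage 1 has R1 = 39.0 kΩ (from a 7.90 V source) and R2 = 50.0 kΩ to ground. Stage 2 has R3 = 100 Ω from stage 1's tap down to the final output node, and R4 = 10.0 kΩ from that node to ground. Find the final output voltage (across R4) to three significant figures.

Stage 2 presents R3+R4 = 10100 Ω as a load on stage 1's tap.
Stage 1's lower leg becomes R2‖(R3+R4) = 8403 Ω, so V_mid = 7.90 × 8403/47400 = 1.400 V.
Stage 2 is itself unloaded: V_out = V_mid × R4/(R3+R4) = 1.400 × 10000/10100 = 1.39 V.

V_out ≈ 1.39 V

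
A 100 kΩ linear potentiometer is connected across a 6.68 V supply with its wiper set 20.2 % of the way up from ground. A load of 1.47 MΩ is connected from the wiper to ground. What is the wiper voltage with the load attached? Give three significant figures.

V ≈ 1.33 V

The wiper splits the pot into (1−α)R = 79.80 kΩ above and αR = 20.20 kΩ below.
Lower section ‖ load = 19.93 kΩ.
V_wiper = 6.68 × 19.93/(79.80 + 19.93) = 1.33 V.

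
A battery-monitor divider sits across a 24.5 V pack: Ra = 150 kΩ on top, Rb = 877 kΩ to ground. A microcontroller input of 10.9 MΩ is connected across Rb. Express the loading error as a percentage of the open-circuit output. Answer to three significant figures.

1.16 %

The divider's output (Thévenin) resistance is Ra‖Rb = 128.1 kΩ.
Fractional drop under load = R_th/(R_th + R_L) = 128.1 / (128.1 + 10900) = 0.01162.
So the output falls by 1.16 %.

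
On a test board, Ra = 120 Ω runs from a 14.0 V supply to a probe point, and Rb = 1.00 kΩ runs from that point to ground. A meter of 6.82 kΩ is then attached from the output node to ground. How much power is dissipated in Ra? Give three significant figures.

P ≈ 23.9 mW

Total resistance from the source is Ra + (Rb‖R_L) = 992.1 Ω, so I = 14.0/992.1 Ω = 14.11 mA.
P = I²·Ra = (14.11 mA)² × 120 Ω = 23.9 mW.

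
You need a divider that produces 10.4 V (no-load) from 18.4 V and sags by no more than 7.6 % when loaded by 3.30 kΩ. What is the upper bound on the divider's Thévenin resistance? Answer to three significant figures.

R_th ≤ 271 Ω

Loading drop = R_th/(R_th + R_L) ≤ 0.0760, so R_th ≤ R_L · ε/(1−ε) = 3.30 kΩ × 0.0760/0.9240 = 271 Ω.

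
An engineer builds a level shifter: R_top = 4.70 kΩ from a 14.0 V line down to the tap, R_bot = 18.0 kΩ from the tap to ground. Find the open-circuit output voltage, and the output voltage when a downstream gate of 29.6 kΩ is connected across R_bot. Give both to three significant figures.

Unloaded: 11.1 V; loaded: 9.86 V

Open-circuit: V = 14.0 × 18.0/(4.70 + 18.0) = 11.1 V.
With the load, R_bot becomes R_bot‖R_L = 11.19 kΩ, so V = 14.0 × 11.19/15.89 = 9.86 V.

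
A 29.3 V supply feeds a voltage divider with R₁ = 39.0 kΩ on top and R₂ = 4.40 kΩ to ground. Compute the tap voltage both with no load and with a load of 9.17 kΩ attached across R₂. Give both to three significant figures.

Open-circuit: V = 29.3 × 4.40/(39.0 + 4.40) = 2.97 V.
With the load, R₂ becomes R₂‖R_L = 2.973 kΩ, so V = 29.3 × 2.973/41.97 = 2.08 V.

Unloaded: 2.97 V; loaded: 2.08 V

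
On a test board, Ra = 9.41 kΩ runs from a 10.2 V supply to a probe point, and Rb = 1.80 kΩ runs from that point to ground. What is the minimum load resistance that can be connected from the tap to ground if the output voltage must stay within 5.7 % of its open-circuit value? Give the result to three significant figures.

Output resistance R_th = Ra‖Rb = (9.41 × 1.80)/11.21 = 1.511 kΩ.
The fractional drop is R_th/(R_th + R_L); requiring this ≤ 0.0570 gives R_L ≥ R_th(1/0.0570 − 1) = 1.511 × 16.54 = 25.0 kΩ.

R_L(min) ≈ 25.0 kΩ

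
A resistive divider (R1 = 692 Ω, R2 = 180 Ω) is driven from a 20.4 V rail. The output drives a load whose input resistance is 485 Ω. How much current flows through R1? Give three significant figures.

I ≈ 24.8 mA

R2‖R_L = 131.3 Ω, so the source sees R1 + R2‖R_L = 823.3 Ω.
I = 20.4 V / 823.3 Ω = 24.8 mA.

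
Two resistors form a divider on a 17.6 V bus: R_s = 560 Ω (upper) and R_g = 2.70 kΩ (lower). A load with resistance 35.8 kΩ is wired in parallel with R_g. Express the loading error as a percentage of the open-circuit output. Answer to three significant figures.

The divider's output (Thévenin) resistance is R_s‖R_g = 463.8 Ω.
Fractional drop under load = R_th/(R_th + R_L) = 463.8 / (463.8 + 35800) = 0.01279.
So the output falls by 1.28 %.

1.28 %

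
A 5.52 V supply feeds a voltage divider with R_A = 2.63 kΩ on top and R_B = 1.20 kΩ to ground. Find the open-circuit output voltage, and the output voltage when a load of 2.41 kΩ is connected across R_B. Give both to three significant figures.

Unloaded: 1.73 V; loaded: 1.29 V

Open-circuit: V = 5.52 × 1.20/(2.63 + 1.20) = 1.73 V.
With the load, R_B becomes R_B‖R_L = 0.8011 kΩ, so V = 5.52 × 0.8011/3.431 = 1.29 V.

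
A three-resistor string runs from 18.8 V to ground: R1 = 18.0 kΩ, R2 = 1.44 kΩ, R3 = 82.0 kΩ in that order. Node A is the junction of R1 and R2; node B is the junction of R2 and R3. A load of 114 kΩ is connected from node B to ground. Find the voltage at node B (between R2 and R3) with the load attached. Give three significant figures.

At node B, R3 is in parallel with the load: R3‖R_L = 47.69 kΩ.
Below node A the resistance is R2 + (R3‖R_L) = 49.13 kΩ, so V_A = 18.8 × 49.13/67.13 = 13.76 V.
Then V_B = V_A × (R3‖R_L)/(R2 + R3‖R_L) = 13.76 × 47.69/49.13 = 13.4 V.

V ≈ 13.4 V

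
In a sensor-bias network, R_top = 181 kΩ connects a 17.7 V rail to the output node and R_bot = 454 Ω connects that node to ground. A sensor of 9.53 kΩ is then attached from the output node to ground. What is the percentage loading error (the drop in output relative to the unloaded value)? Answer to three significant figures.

The divider's output (Thévenin) resistance is R_top‖R_bot = 452.9 Ω.
Fractional drop under load = R_th/(R_th + R_L) = 452.9 / (452.9 + 9530) = 0.04536.
So the output falls by 4.54 %.

4.54 %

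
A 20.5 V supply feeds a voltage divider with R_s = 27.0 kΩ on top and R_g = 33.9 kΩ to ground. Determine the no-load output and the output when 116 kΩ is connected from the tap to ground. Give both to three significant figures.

Unloaded: 11.4 V; loaded: 10.1 V

Open-circuit: V = 20.5 × 33.9/(27.0 + 33.9) = 11.4 V.
With the load, R_g becomes R_g‖R_L = 26.23 kΩ, so V = 20.5 × 26.23/53.23 = 10.1 V.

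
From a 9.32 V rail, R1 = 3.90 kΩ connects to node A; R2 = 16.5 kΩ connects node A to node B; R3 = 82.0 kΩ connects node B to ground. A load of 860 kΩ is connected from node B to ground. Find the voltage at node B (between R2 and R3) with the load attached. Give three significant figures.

At node B, R3 is in parallel with the load: R3‖R_L = 74.86 kΩ.
Below node A the resistance is R2 + (R3‖R_L) = 91.36 kΩ, so V_A = 9.32 × 91.36/95.26 = 8.938 V.
Then V_B = V_A × (R3‖R_L)/(R2 + R3‖R_L) = 8.938 × 74.86/91.36 = 7.32 V.

V ≈ 7.32 V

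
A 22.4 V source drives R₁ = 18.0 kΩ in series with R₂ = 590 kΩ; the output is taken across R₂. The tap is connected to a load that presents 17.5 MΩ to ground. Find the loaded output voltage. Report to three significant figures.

The load sits in parallel with R₂: R₂‖R_L = (590 × 17500) / (590 + 17500) = 570.8 kΩ.
V_out = 22.4 × 570.8 / (18.0 + 570.8) = 22.4 × 570.8/588.8 = 21.7 V.

V_out ≈ 21.7 V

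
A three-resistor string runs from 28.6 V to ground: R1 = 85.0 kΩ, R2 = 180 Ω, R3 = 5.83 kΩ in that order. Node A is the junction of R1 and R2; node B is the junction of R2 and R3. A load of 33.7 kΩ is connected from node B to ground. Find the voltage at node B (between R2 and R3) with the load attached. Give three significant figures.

V ≈ 1.58 V

At node B, R3 is in parallel with the load: R3‖R_L = 4970 Ω.
Below node A the resistance is R2 + (R3‖R_L) = 5150 Ω, so V_A = 28.6 × 5150/90150 = 1.634 V.
Then V_B = V_A × (R3‖R_L)/(R2 + R3‖R_L) = 1.634 × 4970/5150 = 1.58 V.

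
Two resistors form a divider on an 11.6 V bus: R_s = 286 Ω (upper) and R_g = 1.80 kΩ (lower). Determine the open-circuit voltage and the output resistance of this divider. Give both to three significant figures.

V_th = 10.0 V, R_th = 247 Ω

V_th is the open-circuit tap voltage: 11.6 × 1800/(286 + 1800) = 10.0 V.
With the supply zeroed, R_s and R_g appear in parallel from the tap: R_th = R_s‖R_g = (286 × 1800)/2086 = 247 Ω.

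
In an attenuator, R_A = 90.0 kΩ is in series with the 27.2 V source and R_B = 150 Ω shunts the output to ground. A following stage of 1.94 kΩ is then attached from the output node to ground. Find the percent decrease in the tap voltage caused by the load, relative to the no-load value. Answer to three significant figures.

7.17 %

The divider's output (Thévenin) resistance is R_A‖R_B = 149.8 Ω.
Fractional drop under load = R_th/(R_th + R_L) = 149.8 / (149.8 + 1940) = 0.07166.
So the output falls by 7.17 %.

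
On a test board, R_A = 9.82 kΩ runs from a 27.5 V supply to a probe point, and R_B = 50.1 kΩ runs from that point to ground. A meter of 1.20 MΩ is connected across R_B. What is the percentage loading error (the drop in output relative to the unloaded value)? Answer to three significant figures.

0.680 %

The divider's output (Thévenin) resistance is R_A‖R_B = 8.211 kΩ.
Fractional drop under load = R_th/(R_th + R_L) = 8.211 / (8.211 + 1200) = 0.006796.
So the output falls by 0.680 %.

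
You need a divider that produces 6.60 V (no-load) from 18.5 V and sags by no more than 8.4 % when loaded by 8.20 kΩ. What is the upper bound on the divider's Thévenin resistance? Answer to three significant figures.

R_th ≤ 752 Ω

Loading drop = R_th/(R_th + R_L) ≤ 0.0840, so R_th ≤ R_L · ε/(1−ε) = 8.20 kΩ × 0.0840/0.9160 = 752 Ω.
(Any R1, R2 with R2/(R1+R2) = 0.357 and R1‖R2 ≤ 752 Ω will meet the spec.)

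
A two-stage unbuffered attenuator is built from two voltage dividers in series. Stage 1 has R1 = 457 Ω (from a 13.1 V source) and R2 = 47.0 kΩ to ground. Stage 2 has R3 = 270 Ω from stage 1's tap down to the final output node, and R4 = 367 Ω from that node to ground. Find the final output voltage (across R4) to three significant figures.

V_out ≈ 4.37 V

Stage 2 presents R3+R4 = 637.0 Ω as a load on stage 1's tap.
Stage 1's lower leg becomes R2‖(R3+R4) = 628.5 Ω, so V_mid = 13.1 × 628.5/1085 = 7.585 V.
Stage 2 is itself unloaded: V_out = V_mid × R4/(R3+R4) = 7.585 × 367/637.0 = 4.37 V.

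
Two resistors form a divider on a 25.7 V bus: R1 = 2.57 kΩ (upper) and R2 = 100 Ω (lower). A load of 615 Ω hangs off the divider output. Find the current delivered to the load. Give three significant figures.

I_L ≈ 1.35 mA

R2‖R_L = 86.01 Ω; V_out = 25.7 × 86.01/2656 = 0.8323 V.
I_L = V_out / R_L = 0.8323 / 615 Ω = 1.35 mA.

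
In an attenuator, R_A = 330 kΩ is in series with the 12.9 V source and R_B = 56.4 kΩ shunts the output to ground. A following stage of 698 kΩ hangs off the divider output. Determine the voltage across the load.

The load sits in parallel with R_B: R_B‖R_L = (56.4 × 698) / (56.4 + 698) = 52.18 kΩ.
V_out = 12.9 × 52.18 / (330 + 52.18) = 12.9 × 52.18/382.2 = 1.76 V.
(Unloaded it would have been 1.88 V.)

V_out ≈ 1.76 V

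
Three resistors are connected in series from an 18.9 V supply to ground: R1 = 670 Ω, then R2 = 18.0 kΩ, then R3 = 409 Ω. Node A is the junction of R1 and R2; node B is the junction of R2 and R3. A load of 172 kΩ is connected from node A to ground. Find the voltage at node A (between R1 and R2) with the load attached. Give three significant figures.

V ≈ 18.2 V

Below node A the series string R2+R3 = 18410 Ω sits in parallel with the 172000 Ω load: 16630 Ω.
V_A = 18.9 × 16630/(670 + 16630) = 18.2 V.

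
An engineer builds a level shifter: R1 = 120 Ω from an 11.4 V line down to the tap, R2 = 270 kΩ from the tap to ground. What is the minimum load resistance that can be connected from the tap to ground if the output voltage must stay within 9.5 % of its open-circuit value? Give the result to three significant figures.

R_L(min) ≈ 1.14 kΩ

Output resistance R_th = R1‖R2 = (120 × 270000)/270100 = 119.9 Ω.
The fractional drop is R_th/(R_th + R_L); requiring this ≤ 0.0950 gives R_L ≥ R_th(1/0.0950 − 1) = 119.9 × 9.526 = 1.14 kΩ.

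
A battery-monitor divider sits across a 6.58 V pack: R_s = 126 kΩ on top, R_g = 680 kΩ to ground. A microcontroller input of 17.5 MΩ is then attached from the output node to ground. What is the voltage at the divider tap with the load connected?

V_out ≈ 5.52 V

The load sits in parallel with R_g: R_g‖R_L = (680 × 17500) / (680 + 17500) = 654.6 kΩ.
V_out = 6.58 × 654.6 / (126 + 654.6) = 6.58 × 654.6/780.6 = 5.52 V.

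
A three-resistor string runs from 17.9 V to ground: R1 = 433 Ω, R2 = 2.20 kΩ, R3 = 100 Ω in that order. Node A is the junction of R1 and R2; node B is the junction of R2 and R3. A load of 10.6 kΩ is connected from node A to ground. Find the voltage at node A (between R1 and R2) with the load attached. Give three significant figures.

Below node A the series string R2+R3 = 2300 Ω sits in parallel with the 10600 Ω load: 1890 Ω.
V_A = 17.9 × 1890/(433 + 1890) = 14.6 V.

V ≈ 14.6 V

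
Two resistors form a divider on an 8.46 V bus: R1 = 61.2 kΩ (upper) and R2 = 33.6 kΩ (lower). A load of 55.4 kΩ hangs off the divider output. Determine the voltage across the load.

V_out ≈ 2.15 V

The load sits in parallel with R2: R2‖R_L = (33.6 × 55.4) / (33.6 + 55.4) = 20.92 kΩ.
V_out = 8.46 × 20.92 / (61.2 + 20.92) = 8.46 × 20.92/82.12 = 2.15 V.
(Unloaded it would have been 3.00 V.)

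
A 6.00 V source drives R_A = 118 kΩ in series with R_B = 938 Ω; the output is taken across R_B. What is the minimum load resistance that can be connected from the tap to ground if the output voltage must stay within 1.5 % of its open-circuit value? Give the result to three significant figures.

Output resistance R_th = R_A‖R_B = (118000 × 938)/118900 = 930.6 Ω.
The fractional drop is R_th/(R_th + R_L); requiring this ≤ 0.0150 gives R_L ≥ R_th(1/0.0150 − 1) = 930.6 × 65.67 = 61.1 kΩ.

R_L(min) ≈ 61.1 kΩ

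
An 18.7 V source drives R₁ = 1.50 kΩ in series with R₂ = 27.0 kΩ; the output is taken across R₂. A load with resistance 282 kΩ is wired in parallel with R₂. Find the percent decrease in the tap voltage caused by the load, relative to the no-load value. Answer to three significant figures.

The divider's output (Thévenin) resistance is R₁‖R₂ = 1.421 kΩ.
Fractional drop under load = R_th/(R_th + R_L) = 1.421 / (1.421 + 282) = 0.005014.
So the output falls by 0.501 %.

0.501 %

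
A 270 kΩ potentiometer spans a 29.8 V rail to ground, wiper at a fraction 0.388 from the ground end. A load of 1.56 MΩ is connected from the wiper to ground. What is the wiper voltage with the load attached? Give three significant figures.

V ≈ 11.1 V

The wiper splits the pot into (1−α)R = 165.2 kΩ above and αR = 104.8 kΩ below.
Lower section ‖ load = 98.17 kΩ.
V_wiper = 29.8 × 98.17/(165.2 + 98.17) = 11.1 V.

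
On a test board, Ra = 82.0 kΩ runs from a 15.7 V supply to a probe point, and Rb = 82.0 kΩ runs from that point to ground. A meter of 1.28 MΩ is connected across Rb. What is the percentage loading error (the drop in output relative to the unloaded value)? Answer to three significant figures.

The divider's output (Thévenin) resistance is Ra‖Rb = 41.00 kΩ.
Fractional drop under load = R_th/(R_th + R_L) = 41.00 / (41.00 + 1280) = 0.03104.
So the output falls by 3.10 %.

3.10 %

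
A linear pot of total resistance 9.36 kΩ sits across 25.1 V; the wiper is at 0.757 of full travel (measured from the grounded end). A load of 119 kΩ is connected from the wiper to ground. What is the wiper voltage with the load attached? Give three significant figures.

The wiper splits the pot into (1−α)R = 2.274 kΩ above and αR = 7.086 kΩ below.
Lower section ‖ load = 6.687 kΩ.
V_wiper = 25.1 × 6.687/(2.274 + 6.687) = 18.7 V.

V ≈ 18.7 V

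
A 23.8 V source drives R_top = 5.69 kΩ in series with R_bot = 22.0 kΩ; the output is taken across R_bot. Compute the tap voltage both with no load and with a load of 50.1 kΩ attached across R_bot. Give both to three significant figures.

Unloaded: 18.9 V; loaded: 17.3 V

Open-circuit: V = 23.8 × 22.0/(5.69 + 22.0) = 18.9 V.
With the load, R_bot becomes R_bot‖R_L = 15.29 kΩ, so V = 23.8 × 15.29/20.98 = 17.3 V.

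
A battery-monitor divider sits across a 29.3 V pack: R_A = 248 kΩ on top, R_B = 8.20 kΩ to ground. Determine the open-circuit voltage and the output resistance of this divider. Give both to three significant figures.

V_th is the open-circuit tap voltage: 29.3 × 8.20/(248 + 8.20) = 0.938 V.
With the supply zeroed, R_A and R_B appear in parallel from the tap: R_th = R_A‖R_B = (248 × 8.20)/256.2 = 7.94 kΩ.

V_th = 0.938 V, R_th = 7.94 kΩ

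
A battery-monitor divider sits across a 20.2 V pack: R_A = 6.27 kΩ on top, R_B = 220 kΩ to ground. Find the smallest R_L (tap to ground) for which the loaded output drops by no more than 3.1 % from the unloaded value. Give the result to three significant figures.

Output resistance R_th = R_A‖R_B = (6.27 × 220)/226.3 = 6.096 kΩ.
The fractional drop is R_th/(R_th + R_L); requiring this ≤ 0.0310 gives R_L ≥ R_th(1/0.0310 − 1) = 6.096 × 31.26 = 191 kΩ.

R_L(min) ≈ 191 kΩ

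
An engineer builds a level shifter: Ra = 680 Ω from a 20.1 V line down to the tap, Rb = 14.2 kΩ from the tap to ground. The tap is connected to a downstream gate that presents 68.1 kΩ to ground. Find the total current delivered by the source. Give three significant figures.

Rb‖R_L = 11750 Ω, so the source sees Ra + Rb‖R_L = 12430 Ω.
I = 20.1 V / 12430 Ω = 1.62 mA.

I ≈ 1.62 mA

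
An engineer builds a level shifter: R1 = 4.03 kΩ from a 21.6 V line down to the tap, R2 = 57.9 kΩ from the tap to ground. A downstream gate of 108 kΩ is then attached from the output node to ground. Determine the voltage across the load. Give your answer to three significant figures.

The load sits in parallel with R2: R2‖R_L = (57.9 × 108) / (57.9 + 108) = 37.69 kΩ.
V_out = 21.6 × 37.69 / (4.03 + 37.69) = 21.6 × 37.69/41.72 = 19.5 V.
(Unloaded it would have been 20.2 V.)

V_out ≈ 19.5 V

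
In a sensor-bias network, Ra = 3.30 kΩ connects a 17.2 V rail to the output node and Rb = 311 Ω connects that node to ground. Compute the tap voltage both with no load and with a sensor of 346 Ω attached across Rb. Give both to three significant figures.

Unloaded: 1.48 V; loaded: 0.813 V

Open-circuit: V = 17.2 × 311/(3300 + 311) = 1.48 V.
With the load, Rb becomes Rb‖R_L = 163.8 Ω, so V = 17.2 × 163.8/3464 = 0.813 V.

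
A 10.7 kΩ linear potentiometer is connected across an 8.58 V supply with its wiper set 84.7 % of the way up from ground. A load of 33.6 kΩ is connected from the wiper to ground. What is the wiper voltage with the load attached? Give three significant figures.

The wiper splits the pot into (1−α)R = 1.637 kΩ above and αR = 9.063 kΩ below.
Lower section ‖ load = 7.138 kΩ.
V_wiper = 8.58 × 7.138/(1.637 + 7.138) = 6.98 V.

V ≈ 6.98 V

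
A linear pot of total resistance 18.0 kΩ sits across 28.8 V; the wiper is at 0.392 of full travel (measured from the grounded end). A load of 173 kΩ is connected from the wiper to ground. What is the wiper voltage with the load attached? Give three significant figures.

The wiper splits the pot into (1−α)R = 10.94 kΩ above and αR = 7.056 kΩ below.
Lower section ‖ load = 6.779 kΩ.
V_wiper = 28.8 × 6.779/(10.94 + 6.779) = 11.0 V.

V ≈ 11.0 V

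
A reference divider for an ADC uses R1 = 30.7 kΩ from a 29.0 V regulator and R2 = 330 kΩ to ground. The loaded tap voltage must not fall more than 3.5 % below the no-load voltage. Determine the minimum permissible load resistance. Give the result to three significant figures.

Output resistance R_th = R1‖R2 = (30.7 × 330)/360.7 = 28.09 kΩ.
The fractional drop is R_th/(R_th + R_L); requiring this ≤ 0.0350 gives R_L ≥ R_th(1/0.0350 − 1) = 28.09 × 27.57 = 774 kΩ.

R_L(min) ≈ 774 kΩ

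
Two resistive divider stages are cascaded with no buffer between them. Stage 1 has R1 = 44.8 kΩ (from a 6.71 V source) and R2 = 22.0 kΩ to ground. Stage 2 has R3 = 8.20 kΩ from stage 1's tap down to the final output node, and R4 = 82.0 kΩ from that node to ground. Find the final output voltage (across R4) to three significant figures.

Stage 2 presents R3+R4 = 90.20 kΩ as a load on stage 1's tap.
Stage 1's lower leg becomes R2‖(R3+R4) = 17.69 kΩ, so V_mid = 6.71 × 17.69/62.49 = 1.899 V.
Stage 2 is itself unloaded: V_out = V_mid × R4/(R3+R4) = 1.899 × 82.0/90.20 = 1.73 V.

V_out ≈ 1.73 V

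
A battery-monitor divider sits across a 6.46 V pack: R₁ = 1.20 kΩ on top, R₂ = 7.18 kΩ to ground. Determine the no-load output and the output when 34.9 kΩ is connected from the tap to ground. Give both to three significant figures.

Open-circuit: V = 6.46 × 7.18/(1.20 + 7.18) = 5.53 V.
With the load, R₂ becomes R₂‖R_L = 5.955 kΩ, so V = 6.46 × 5.955/7.155 = 5.38 V.

Unloaded: 5.53 V; loaded: 5.38 V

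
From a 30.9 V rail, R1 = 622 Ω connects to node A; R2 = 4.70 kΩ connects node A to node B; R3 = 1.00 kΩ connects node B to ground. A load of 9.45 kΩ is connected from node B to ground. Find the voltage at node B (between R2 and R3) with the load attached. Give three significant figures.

V ≈ 4.49 V

At node B, R3 is in parallel with the load: R3‖R_L = 904.3 Ω.
Below node A the resistance is R2 + (R3‖R_L) = 5604 Ω, so V_A = 30.9 × 5604/6226 = 27.81 V.
Then V_B = V_A × (R3‖R_L)/(R2 + R3‖R_L) = 27.81 × 904.3/5604 = 4.49 V.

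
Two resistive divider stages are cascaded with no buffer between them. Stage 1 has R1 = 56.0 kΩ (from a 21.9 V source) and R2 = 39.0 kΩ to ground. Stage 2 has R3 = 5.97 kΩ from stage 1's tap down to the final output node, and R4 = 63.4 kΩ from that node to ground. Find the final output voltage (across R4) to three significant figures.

Stage 2 presents R3+R4 = 69.37 kΩ as a load on stage 1's tap.
Stage 1's lower leg becomes R2‖(R3+R4) = 24.96 kΩ, so V_mid = 21.9 × 24.96/80.96 = 6.753 V.
Stage 2 is itself unloaded: V_out = V_mid × R4/(R3+R4) = 6.753 × 63.4/69.37 = 6.17 V.

V_out ≈ 6.17 V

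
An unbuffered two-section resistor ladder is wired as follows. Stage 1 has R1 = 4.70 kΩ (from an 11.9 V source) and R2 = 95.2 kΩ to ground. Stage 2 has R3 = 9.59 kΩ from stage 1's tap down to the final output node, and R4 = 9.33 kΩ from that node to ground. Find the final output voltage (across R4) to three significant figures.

Stage 2 presents R3+R4 = 18.92 kΩ as a load on stage 1's tap.
Stage 1's lower leg becomes R2‖(R3+R4) = 15.78 kΩ, so V_mid = 11.9 × 15.78/20.48 = 9.169 V.
Stage 2 is itself unloaded: V_out = V_mid × R4/(R3+R4) = 9.169 × 9.33/18.92 = 4.52 V.

V_out ≈ 4.52 V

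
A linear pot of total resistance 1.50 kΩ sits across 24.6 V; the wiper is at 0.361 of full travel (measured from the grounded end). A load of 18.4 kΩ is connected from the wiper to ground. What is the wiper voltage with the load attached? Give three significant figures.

V ≈ 8.72 V

The wiper splits the pot into (1−α)R = 958.5 Ω above and αR = 541.5 Ω below.
Lower section ‖ load = 526.0 Ω.
V_wiper = 24.6 × 526.0/(958.5 + 526.0) = 8.72 V.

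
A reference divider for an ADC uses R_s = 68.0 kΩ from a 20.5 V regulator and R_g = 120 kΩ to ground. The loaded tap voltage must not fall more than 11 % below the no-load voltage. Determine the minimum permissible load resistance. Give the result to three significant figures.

R_L(min) ≈ 351 kΩ

Output resistance R_th = R_s‖R_g = (68.0 × 120)/188.0 = 43.40 kΩ.
The fractional drop is R_th/(R_th + R_L); requiring this ≤ 0.110 gives R_L ≥ R_th(1/0.110 − 1) = 43.40 × 8.091 = 351 kΩ.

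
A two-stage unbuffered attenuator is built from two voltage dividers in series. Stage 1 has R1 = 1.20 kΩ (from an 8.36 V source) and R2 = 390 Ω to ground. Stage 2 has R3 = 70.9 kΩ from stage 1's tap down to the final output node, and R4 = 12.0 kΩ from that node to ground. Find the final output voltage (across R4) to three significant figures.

V_out ≈ 0.296 V

Stage 2 presents R3+R4 = 82900 Ω as a load on stage 1's tap.
Stage 1's lower leg becomes R2‖(R3+R4) = 388.2 Ω, so V_mid = 8.36 × 388.2/1588 = 2.043 V.
Stage 2 is itself unloaded: V_out = V_mid × R4/(R3+R4) = 2.043 × 12000/82900 = 0.296 V.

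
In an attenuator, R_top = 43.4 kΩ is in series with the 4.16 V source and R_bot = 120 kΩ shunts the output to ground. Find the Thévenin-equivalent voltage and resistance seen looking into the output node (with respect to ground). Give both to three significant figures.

V_th is the open-circuit tap voltage: 4.16 × 120/(43.4 + 120) = 3.06 V.
With the supply zeroed, R_top and R_bot appear in parallel from the tap: R_th = R_top‖R_bot = (43.4 × 120)/163.4 = 31.9 kΩ.

V_th = 3.06 V, R_th = 31.9 kΩ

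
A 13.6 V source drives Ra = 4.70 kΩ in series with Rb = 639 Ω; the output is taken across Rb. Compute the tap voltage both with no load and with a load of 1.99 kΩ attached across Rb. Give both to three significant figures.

Open-circuit: V = 13.6 × 639/(4700 + 639) = 1.63 V.
With the load, Rb becomes Rb‖R_L = 483.7 Ω, so V = 13.6 × 483.7/5184 = 1.27 V.

Unloaded: 1.63 V; loaded: 1.27 V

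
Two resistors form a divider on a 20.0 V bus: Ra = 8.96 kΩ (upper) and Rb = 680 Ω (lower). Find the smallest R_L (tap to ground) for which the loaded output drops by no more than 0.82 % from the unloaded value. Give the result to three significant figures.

Output resistance R_th = Ra‖Rb = (8960 × 680)/9640 = 632.0 Ω.
The fractional drop is R_th/(R_th + R_L); requiring this ≤ 0.00820 gives R_L ≥ R_th(1/0.00820 − 1) = 632.0 × 121.0 = 76.4 kΩ.

R_L(min) ≈ 76.4 kΩ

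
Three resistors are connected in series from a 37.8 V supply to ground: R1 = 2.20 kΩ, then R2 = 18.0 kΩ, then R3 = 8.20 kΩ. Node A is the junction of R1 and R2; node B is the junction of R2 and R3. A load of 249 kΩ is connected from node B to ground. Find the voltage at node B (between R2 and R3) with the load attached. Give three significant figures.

At node B, R3 is in parallel with the load: R3‖R_L = 7.939 kΩ.
Below node A the resistance is R2 + (R3‖R_L) = 25.94 kΩ, so V_A = 37.8 × 25.94/28.14 = 34.84 V.
Then V_B = V_A × (R3‖R_L)/(R2 + R3‖R_L) = 34.84 × 7.939/25.94 = 10.7 V.

V ≈ 10.7 V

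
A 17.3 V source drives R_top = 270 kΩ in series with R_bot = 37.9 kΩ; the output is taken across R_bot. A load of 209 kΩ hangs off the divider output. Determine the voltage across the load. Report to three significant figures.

The load sits in parallel with R_bot: R_bot‖R_L = (37.9 × 209) / (37.9 + 209) = 32.08 kΩ.
V_out = 17.3 × 32.08 / (270 + 32.08) = 17.3 × 32.08/302.1 = 1.84 V.
(Unloaded it would have been 2.13 V.)

V_out ≈ 1.84 V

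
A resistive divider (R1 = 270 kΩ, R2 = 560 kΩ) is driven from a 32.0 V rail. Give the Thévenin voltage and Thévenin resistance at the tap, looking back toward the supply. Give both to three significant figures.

V_th is the open-circuit tap voltage: 32.0 × 560/(270 + 560) = 21.6 V.
With the supply zeroed, R1 and R2 appear in parallel from the tap: R_th = R1‖R2 = (270 × 560)/830.0 = 182 kΩ.

V_th = 21.6 V, R_th = 182 kΩ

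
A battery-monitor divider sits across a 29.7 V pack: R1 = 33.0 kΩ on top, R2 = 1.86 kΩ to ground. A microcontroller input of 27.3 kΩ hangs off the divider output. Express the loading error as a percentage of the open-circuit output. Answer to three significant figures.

The divider's output (Thévenin) resistance is R1‖R2 = 1.761 kΩ.
Fractional drop under load = R_th/(R_th + R_L) = 1.761 / (1.761 + 27.3) = 0.06059.
So the output falls by 6.06 %.

6.06 %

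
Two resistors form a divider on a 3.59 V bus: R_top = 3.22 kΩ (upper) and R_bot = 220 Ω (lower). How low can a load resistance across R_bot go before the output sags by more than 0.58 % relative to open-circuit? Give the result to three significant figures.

R_L(min) ≈ 35.3 kΩ

Output resistance R_th = R_top‖R_bot = (3220 × 220)/3440 = 205.9 Ω.
The fractional drop is R_th/(R_th + R_L); requiring this ≤ 0.00580 gives R_L ≥ R_th(1/0.00580 − 1) = 205.9 × 171.4 = 35.3 kΩ.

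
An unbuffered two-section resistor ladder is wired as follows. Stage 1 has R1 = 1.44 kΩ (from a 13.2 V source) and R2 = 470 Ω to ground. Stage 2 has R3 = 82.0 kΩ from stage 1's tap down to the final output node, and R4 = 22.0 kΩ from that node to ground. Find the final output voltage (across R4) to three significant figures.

Stage 2 presents R3+R4 = 104000 Ω as a load on stage 1's tap.
Stage 1's lower leg becomes R2‖(R3+R4) = 467.9 Ω, so V_mid = 13.2 × 467.9/1908 = 3.237 V.
Stage 2 is itself unloaded: V_out = V_mid × R4/(R3+R4) = 3.237 × 22000/104000 = 0.685 V.

V_out ≈ 0.685 V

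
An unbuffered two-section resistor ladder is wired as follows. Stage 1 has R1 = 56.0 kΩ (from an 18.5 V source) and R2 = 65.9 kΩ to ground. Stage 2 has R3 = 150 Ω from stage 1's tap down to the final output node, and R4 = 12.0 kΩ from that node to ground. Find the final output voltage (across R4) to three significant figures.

V_out ≈ 2.83 V

Stage 2 presents R3+R4 = 12150 Ω as a load on stage 1's tap.
Stage 1's lower leg becomes R2‖(R3+R4) = 10260 Ω, so V_mid = 18.5 × 10260/66260 = 2.864 V.
Stage 2 is itself unloaded: V_out = V_mid × R4/(R3+R4) = 2.864 × 12000/12150 = 2.83 V.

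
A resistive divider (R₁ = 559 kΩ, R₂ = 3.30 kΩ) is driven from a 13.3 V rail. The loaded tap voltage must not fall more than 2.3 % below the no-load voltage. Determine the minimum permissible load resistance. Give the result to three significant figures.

R_L(min) ≈ 139 kΩ

Output resistance R_th = R₁‖R₂ = (559 × 3.30)/562.3 = 3.281 kΩ.
The fractional drop is R_th/(R_th + R_L); requiring this ≤ 0.0230 gives R_L ≥ R_th(1/0.0230 − 1) = 3.281 × 42.48 = 139 kΩ.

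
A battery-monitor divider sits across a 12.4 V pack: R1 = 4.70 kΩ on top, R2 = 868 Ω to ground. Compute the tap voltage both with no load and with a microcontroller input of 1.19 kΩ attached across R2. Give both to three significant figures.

Open-circuit: V = 12.4 × 868/(4700 + 868) = 1.93 V.
With the load, R2 becomes R2‖R_L = 501.9 Ω, so V = 12.4 × 501.9/5202 = 1.20 V.

Unloaded: 1.93 V; loaded: 1.20 V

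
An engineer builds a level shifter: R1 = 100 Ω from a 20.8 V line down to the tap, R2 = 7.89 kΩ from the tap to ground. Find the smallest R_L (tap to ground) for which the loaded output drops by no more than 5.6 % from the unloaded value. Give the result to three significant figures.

R_L(min) ≈ 1.66 kΩ

Output resistance R_th = R1‖R2 = (100 × 7890)/7990 = 98.75 Ω.
The fractional drop is R_th/(R_th + R_L); requiring this ≤ 0.0560 gives R_L ≥ R_th(1/0.0560 − 1) = 98.75 × 16.86 = 1.66 kΩ.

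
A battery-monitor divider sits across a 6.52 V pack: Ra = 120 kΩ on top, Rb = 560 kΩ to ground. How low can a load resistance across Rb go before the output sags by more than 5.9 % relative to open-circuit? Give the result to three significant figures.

R_L(min) ≈ 1.58 MΩ

Output resistance R_th = Ra‖Rb = (120 × 560)/680.0 = 98.82 kΩ.
The fractional drop is R_th/(R_th + R_L); requiring this ≤ 0.0590 gives R_L ≥ R_th(1/0.0590 − 1) = 98.82 × 15.95 = 1.58 MΩ.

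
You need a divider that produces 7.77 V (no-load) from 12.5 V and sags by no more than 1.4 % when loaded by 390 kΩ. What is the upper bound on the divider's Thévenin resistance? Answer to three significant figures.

R_th ≤ 5.54 kΩ

Loading drop = R_th/(R_th + R_L) ≤ 0.0140, so R_th ≤ R_L · ε/(1−ε) = 390 kΩ × 0.0140/0.9860 = 5.54 kΩ.
(Any R1, R2 with R2/(R1+R2) = 0.622 and R1‖R2 ≤ 5.54 kΩ will meet the spec.)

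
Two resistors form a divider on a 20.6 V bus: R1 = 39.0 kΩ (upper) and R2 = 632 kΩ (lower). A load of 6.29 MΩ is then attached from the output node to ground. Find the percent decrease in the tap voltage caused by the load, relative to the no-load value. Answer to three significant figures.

0.581 %

The divider's output (Thévenin) resistance is R1‖R2 = 36.73 kΩ.
Fractional drop under load = R_th/(R_th + R_L) = 36.73 / (36.73 + 6290) = 0.005806.
So the output falls by 0.581 %.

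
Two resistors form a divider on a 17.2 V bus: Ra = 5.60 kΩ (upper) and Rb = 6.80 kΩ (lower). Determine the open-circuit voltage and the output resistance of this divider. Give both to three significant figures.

V_th = 9.43 V, R_th = 3.07 kΩ

V_th is the open-circuit tap voltage: 17.2 × 6.80/(5.60 + 6.80) = 9.43 V.
With the supply zeroed, Ra and Rb appear in parallel from the tap: R_th = Ra‖Rb = (5.60 × 6.80)/12.40 = 3.07 kΩ.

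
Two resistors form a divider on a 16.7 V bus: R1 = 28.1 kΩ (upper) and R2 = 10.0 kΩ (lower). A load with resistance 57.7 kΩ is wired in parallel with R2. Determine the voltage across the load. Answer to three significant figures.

The load sits in parallel with R2: R2‖R_L = (10.0 × 57.7) / (10.0 + 57.7) = 8.523 kΩ.
V_out = 16.7 × 8.523 / (28.1 + 8.523) = 16.7 × 8.523/36.62 = 3.89 V.

V_out ≈ 3.89 V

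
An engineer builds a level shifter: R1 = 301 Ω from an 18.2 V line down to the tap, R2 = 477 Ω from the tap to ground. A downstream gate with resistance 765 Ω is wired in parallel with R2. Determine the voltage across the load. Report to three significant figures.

The load sits in parallel with R2: R2‖R_L = (477 × 765) / (477 + 765) = 293.8 Ω.
V_out = 18.2 × 293.8 / (301 + 293.8) = 18.2 × 293.8/594.8 = 8.99 V.
(Unloaded it would have been 11.2 V.)

V_out ≈ 8.99 V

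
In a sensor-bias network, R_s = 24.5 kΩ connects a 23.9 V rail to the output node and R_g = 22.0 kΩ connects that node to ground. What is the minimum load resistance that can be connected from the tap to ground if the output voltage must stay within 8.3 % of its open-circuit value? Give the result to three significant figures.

R_L(min) ≈ 128 kΩ

Output resistance R_th = R_s‖R_g = (24.5 × 22.0)/46.50 = 11.59 kΩ.
The fractional drop is R_th/(R_th + R_L); requiring this ≤ 0.0830 gives R_L ≥ R_th(1/0.0830 − 1) = 11.59 × 11.05 = 128 kΩ.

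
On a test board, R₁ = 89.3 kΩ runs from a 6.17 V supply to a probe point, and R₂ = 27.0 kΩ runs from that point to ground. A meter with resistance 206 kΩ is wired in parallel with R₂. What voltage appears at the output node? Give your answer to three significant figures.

The load sits in parallel with R₂: R₂‖R_L = (27.0 × 206) / (27.0 + 206) = 23.87 kΩ.
V_out = 6.17 × 23.87 / (89.3 + 23.87) = 6.17 × 23.87/113.2 = 1.30 V.
(Unloaded it would have been 1.43 V.)

V_out ≈ 1.30 V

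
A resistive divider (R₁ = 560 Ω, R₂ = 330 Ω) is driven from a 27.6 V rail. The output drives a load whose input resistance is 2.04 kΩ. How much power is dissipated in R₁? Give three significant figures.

P ≈ 599 mW

Total resistance from the source is R₁ + (R₂‖R_L) = 844.1 Ω, so I = 27.6/844.1 Ω = 32.70 mA.
P = I²·R₁ = (32.70 mA)² × 560 Ω = 599 mW.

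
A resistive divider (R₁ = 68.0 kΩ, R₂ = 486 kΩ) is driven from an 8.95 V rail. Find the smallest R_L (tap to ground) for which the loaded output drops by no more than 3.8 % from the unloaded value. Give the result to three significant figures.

R_L(min) ≈ 1.51 MΩ

Output resistance R_th = R₁‖R₂ = (68.0 × 486)/554.0 = 59.65 kΩ.
The fractional drop is R_th/(R_th + R_L); requiring this ≤ 0.0380 gives R_L ≥ R_th(1/0.0380 − 1) = 59.65 × 25.32 = 1.51 MΩ.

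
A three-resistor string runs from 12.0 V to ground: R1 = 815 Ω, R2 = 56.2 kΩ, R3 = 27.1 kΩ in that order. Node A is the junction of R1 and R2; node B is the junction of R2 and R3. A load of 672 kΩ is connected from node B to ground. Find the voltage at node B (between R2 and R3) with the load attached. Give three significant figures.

At node B, R3 is in parallel with the load: R3‖R_L = 26050 Ω.
Below node A the resistance is R2 + (R3‖R_L) = 82250 Ω, so V_A = 12.0 × 82250/83060 = 11.88 V.
Then V_B = V_A × (R3‖R_L)/(R2 + R3‖R_L) = 11.88 × 26050/82250 = 3.76 V.

V ≈ 3.76 V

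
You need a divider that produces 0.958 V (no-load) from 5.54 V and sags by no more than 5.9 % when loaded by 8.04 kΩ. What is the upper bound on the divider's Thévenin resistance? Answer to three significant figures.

R_th ≤ 504 Ω

Loading drop = R_th/(R_th + R_L) ≤ 0.0590, so R_th ≤ R_L · ε/(1−ε) = 8.04 kΩ × 0.0590/0.9410 = 504 Ω.
(Any R1, R2 with R2/(R1+R2) = 0.173 and R1‖R2 ≤ 504 Ω will meet the spec.)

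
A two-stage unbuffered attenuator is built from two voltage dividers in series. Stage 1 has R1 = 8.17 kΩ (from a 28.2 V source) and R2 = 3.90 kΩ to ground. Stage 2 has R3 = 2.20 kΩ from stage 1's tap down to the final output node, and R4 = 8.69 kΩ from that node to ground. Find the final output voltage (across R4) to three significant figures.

Stage 2 presents R3+R4 = 10.89 kΩ as a load on stage 1's tap.
Stage 1's lower leg becomes R2‖(R3+R4) = 2.872 kΩ, so V_mid = 28.2 × 2.872/11.04 = 7.334 V.
Stage 2 is itself unloaded: V_out = V_mid × R4/(R3+R4) = 7.334 × 8.69/10.89 = 5.85 V.

V_out ≈ 5.85 V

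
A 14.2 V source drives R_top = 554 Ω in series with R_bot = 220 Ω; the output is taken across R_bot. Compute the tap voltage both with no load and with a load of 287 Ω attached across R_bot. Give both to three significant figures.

Unloaded: 4.04 V; loaded: 2.61 V

Open-circuit: V = 14.2 × 220/(554 + 220) = 4.04 V.
With the load, R_bot becomes R_bot‖R_L = 124.5 Ω, so V = 14.2 × 124.5/678.5 = 2.61 V.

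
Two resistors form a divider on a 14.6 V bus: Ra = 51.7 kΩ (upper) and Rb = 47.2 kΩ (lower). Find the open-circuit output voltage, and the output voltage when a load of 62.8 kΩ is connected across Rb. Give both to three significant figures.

Open-circuit: V = 14.6 × 47.2/(51.7 + 47.2) = 6.97 V.
With the load, Rb becomes Rb‖R_L = 26.95 kΩ, so V = 14.6 × 26.95/78.65 = 5.00 V.

Unloaded: 6.97 V; loaded: 5.00 V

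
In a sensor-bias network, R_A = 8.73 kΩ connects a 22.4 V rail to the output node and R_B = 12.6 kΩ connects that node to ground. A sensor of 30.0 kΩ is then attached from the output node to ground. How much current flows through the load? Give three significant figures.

I_L ≈ 0.376 mA

R_B‖R_L = 8.873 kΩ; V_out = 22.4 × 8.873/17.60 = 11.29 V.
I_L = V_out / R_L = 11.29 / 30.0 kΩ = 0.376 mA.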